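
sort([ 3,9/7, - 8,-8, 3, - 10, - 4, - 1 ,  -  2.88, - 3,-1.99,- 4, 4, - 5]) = [-10, - 8,-8,  -  5,-4,  -  4, - 3, - 2.88,  -  1.99 ,-1, 9/7,3,3, 4]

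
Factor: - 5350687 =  - 67^1 * 79861^1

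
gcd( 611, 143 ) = 13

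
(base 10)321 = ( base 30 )al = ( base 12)229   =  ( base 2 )101000001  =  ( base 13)1B9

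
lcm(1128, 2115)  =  16920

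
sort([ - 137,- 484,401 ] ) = [ - 484,  -  137,401] 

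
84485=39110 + 45375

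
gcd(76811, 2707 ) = 1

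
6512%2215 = 2082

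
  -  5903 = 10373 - 16276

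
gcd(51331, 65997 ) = 7333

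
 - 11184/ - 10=5592/5 = 1118.40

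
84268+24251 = 108519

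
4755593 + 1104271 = 5859864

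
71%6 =5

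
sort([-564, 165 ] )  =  [ - 564, 165 ]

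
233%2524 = 233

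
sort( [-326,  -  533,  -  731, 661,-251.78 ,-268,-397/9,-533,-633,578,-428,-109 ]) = [- 731, - 633,-533,-533,- 428, - 326, - 268, - 251.78, - 109, - 397/9,578, 661 ] 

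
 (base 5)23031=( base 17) 5b9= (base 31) 1LT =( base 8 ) 3151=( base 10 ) 1641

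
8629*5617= 48469093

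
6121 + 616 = 6737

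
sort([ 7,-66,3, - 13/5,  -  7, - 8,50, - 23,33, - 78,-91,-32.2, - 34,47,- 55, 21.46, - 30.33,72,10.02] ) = [ - 91, - 78, - 66, - 55, - 34,-32.2 , - 30.33, - 23, - 8, - 7, - 13/5,3,7,10.02,21.46,33, 47,50 , 72 ]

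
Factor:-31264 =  - 2^5*977^1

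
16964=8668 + 8296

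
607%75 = 7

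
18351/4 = 18351/4 = 4587.75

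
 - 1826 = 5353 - 7179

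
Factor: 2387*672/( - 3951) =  - 534688/1317 = - 2^5 * 3^ ( - 1 )*7^2*11^1*31^1*439^( - 1)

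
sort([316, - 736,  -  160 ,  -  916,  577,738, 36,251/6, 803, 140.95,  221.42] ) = [ - 916, - 736, - 160, 36, 251/6,  140.95, 221.42,  316, 577 , 738,  803] 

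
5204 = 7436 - 2232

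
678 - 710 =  - 32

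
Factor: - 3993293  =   - 829^1 * 4817^1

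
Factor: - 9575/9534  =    -  2^( - 1 )*3^( - 1 )* 5^2* 7^ ( -1)*227^( - 1 )*383^1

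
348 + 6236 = 6584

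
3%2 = 1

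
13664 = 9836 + 3828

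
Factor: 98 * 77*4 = 2^3*7^3*11^1 = 30184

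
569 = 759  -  190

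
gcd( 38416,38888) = 8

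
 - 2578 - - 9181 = 6603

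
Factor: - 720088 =  -  2^3*90011^1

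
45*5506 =247770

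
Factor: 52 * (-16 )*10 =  - 8320 = - 2^7*5^1*13^1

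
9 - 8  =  1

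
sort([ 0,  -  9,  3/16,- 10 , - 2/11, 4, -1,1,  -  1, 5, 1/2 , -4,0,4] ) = [ - 10 ,  -  9 , - 4,-1  , - 1, - 2/11, 0,0, 3/16 , 1/2,1,  4, 4,5 ]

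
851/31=27 + 14/31 = 27.45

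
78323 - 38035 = 40288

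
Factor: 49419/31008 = 51/32 = 2^(-5) * 3^1*17^1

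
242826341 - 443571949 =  - 200745608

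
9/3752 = 9/3752  =  0.00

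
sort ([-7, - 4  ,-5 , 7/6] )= [ - 7 , - 5,-4, 7/6]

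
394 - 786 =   -  392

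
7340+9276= 16616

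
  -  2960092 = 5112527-8072619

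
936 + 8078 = 9014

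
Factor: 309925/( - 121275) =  - 3^( - 2)*23^1 = -23/9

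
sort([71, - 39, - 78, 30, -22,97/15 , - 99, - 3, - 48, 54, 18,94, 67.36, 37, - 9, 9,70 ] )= [ -99,-78, - 48,-39, - 22,  -  9, - 3, 97/15, 9 , 18, 30,37,54, 67.36, 70, 71, 94]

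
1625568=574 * 2832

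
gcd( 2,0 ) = 2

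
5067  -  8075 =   -  3008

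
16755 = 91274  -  74519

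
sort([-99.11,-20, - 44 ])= [-99.11,-44,-20 ] 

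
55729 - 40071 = 15658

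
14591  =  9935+4656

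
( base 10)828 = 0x33c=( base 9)1120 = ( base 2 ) 1100111100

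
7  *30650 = 214550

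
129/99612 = 43/33204 = 0.00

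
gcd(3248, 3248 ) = 3248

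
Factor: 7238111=127^1*56993^1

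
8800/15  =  1760/3 = 586.67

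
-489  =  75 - 564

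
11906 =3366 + 8540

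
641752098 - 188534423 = 453217675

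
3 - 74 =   -  71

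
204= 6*34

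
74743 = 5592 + 69151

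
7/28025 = 7/28025= 0.00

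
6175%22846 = 6175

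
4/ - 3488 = -1 + 871/872 = - 0.00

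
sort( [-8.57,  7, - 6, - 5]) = [ - 8.57, - 6, - 5,7]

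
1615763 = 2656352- 1040589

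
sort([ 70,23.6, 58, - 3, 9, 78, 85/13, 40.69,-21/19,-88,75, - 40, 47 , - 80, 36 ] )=[ - 88, - 80,-40, - 3, - 21/19, 85/13,9,  23.6 , 36, 40.69, 47, 58, 70, 75, 78] 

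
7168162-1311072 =5857090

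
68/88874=34/44437 = 0.00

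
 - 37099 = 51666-88765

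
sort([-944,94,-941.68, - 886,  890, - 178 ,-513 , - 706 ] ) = [-944, - 941.68, - 886, - 706,- 513, - 178 , 94, 890] 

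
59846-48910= 10936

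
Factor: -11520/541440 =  - 47^( - 1 ) = - 1/47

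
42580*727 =30955660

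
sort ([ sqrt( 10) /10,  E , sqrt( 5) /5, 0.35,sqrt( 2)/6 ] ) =[sqrt(2)/6,sqrt(10 ) /10, 0.35 , sqrt( 5) /5,E] 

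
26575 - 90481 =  - 63906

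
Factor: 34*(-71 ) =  - 2^1*17^1*71^1 = -2414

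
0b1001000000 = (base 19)1B6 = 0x240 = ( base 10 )576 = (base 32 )I0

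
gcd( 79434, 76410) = 54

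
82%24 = 10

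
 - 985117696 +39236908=  -  945880788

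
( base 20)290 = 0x3d4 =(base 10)980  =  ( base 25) 1e5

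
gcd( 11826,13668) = 6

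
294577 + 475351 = 769928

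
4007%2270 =1737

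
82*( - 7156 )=-586792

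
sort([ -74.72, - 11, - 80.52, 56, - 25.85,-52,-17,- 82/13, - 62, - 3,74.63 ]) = [ - 80.52,-74.72,-62,-52, - 25.85, - 17, - 11,  -  82/13,- 3, 56,74.63] 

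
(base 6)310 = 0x72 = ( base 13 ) 8a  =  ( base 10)114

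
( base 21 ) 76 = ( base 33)4l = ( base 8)231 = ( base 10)153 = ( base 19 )81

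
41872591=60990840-19118249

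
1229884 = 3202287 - 1972403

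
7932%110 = 12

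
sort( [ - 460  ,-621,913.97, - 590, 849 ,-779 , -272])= [ - 779, -621,-590,-460,  -  272,849,913.97]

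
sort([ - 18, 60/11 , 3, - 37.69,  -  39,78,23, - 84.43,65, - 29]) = [ - 84.43, - 39,-37.69 , - 29 , - 18,3,60/11,23,65,  78]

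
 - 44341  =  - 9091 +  - 35250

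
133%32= 5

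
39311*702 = 27596322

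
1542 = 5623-4081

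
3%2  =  1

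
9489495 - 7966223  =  1523272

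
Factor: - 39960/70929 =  - 40/71  =  - 2^3*5^1*71^( - 1 ) 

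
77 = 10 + 67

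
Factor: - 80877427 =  - 859^1 * 94153^1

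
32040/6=5340 = 5340.00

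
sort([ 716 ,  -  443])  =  [ - 443, 716]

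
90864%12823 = 1103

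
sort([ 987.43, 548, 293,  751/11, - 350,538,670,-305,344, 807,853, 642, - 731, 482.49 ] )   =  [- 731,-350,-305, 751/11,293, 344, 482.49,538,548,642,670,807, 853,  987.43 ]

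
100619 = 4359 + 96260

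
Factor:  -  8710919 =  - 7^1*17^1 * 71^1 * 1031^1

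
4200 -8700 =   -  4500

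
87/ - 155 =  - 87/155 = - 0.56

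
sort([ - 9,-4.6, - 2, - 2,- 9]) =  [ - 9,-9, - 4.6, - 2, - 2 ] 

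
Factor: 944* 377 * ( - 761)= - 270830768 = - 2^4*13^1  *29^1*59^1*761^1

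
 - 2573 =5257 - 7830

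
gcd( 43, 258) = 43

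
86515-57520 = 28995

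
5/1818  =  5/1818  =  0.00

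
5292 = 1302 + 3990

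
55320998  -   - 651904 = 55972902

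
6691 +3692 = 10383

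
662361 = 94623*7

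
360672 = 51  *7072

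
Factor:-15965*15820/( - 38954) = 2^1*5^2*7^1*31^1*103^1*113^1 * 19477^(-1) = 126283150/19477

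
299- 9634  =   - 9335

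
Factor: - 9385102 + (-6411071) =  - 3^1 * 53^1 * 99347^1 = - 15796173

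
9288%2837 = 777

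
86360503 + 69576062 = 155936565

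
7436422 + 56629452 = 64065874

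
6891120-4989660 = 1901460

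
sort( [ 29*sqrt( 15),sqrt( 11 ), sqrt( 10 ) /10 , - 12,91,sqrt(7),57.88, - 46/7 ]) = [ - 12, - 46/7, sqrt( 10)/10,sqrt( 7),sqrt(11),  57.88,91,29 * sqrt(15 )] 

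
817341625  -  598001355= 219340270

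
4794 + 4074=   8868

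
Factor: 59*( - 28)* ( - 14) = 23128 = 2^3 * 7^2*59^1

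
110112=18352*6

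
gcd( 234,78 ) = 78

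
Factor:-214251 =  - 3^1*17^1*4201^1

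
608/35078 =304/17539 = 0.02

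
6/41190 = 1/6865  =  0.00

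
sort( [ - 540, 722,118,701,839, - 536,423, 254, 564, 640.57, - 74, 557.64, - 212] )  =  [ - 540, - 536, - 212, - 74,118, 254,423, 557.64, 564, 640.57,701, 722,  839 ] 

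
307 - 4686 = - 4379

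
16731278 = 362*46219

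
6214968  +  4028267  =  10243235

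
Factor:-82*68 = -5576 = - 2^3 *17^1*41^1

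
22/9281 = 22/9281= 0.00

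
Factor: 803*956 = 2^2*11^1*73^1*239^1 = 767668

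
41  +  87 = 128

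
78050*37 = 2887850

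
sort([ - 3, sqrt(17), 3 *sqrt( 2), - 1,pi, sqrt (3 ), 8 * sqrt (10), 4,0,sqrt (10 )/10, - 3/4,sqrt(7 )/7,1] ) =[ -3,-1, - 3/4,0, sqrt(10) /10,sqrt( 7 ) /7,1,  sqrt( 3),pi,4,  sqrt( 17), 3*sqrt( 2 ), 8 * sqrt(10 )]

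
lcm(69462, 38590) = 347310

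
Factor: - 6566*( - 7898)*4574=2^3*7^2*11^1*67^1*359^1*2287^1 = 237199717832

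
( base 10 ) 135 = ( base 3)12000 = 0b10000111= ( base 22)63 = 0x87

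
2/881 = 2/881= 0.00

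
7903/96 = 7903/96 = 82.32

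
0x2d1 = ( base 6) 3201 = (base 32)MH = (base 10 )721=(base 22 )1ah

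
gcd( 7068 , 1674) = 186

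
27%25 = 2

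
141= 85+56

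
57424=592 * 97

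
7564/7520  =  1891/1880=1.01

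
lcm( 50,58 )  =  1450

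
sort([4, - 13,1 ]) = [ - 13 , 1, 4]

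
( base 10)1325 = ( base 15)5D5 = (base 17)49g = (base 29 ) 1GK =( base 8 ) 2455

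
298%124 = 50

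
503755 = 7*71965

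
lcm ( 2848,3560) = 14240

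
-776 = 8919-9695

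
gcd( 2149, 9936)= 1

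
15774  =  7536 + 8238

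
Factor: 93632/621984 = 14/93 = 2^1*3^( - 1) * 7^1 * 31^( - 1 ) 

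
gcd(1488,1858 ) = 2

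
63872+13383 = 77255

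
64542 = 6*10757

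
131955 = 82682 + 49273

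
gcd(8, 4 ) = 4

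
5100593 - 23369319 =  - 18268726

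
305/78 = 3 +71/78= 3.91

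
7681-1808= 5873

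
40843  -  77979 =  - 37136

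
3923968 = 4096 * 958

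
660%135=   120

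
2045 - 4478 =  -2433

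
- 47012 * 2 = -94024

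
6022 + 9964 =15986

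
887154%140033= 46956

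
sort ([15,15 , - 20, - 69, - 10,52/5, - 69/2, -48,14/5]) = [ - 69,  -  48, - 69/2, - 20, - 10, 14/5,52/5, 15,15 ]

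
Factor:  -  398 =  - 2^1 *199^1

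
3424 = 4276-852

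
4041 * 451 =1822491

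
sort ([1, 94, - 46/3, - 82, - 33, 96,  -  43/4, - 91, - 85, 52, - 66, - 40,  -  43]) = [  -  91, - 85,-82, - 66, - 43,  -  40 , - 33, - 46/3, - 43/4,1,52, 94,96 ]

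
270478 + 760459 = 1030937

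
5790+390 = 6180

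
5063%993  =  98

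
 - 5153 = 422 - 5575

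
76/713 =76/713 = 0.11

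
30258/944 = 15129/472 = 32.05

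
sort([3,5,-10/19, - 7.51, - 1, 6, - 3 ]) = [ -7.51, - 3, - 1,- 10/19, 3,  5, 6 ] 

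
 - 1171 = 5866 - 7037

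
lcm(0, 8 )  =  0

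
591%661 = 591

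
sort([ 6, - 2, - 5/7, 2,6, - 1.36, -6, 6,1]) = [ -6 , - 2 , - 1.36, - 5/7,1, 2 , 6,6,6]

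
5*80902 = 404510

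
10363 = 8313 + 2050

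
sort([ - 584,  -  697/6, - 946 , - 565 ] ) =[ - 946, - 584 , - 565,-697/6]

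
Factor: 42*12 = 2^3*3^2*7^1 = 504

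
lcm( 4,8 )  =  8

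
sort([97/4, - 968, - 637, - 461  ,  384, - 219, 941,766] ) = [ - 968, - 637, -461, - 219,97/4,384,766,  941 ] 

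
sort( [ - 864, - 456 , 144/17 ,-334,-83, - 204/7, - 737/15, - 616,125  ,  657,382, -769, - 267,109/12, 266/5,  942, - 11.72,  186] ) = [ - 864, - 769 ,-616,  -  456, - 334, - 267 ,-83, - 737/15, - 204/7, - 11.72, 144/17,109/12, 266/5, 125,186, 382, 657 , 942 ] 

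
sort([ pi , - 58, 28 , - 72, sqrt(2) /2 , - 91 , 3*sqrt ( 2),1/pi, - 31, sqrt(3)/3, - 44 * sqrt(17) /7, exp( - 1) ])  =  [ - 91, - 72,-58, - 31, - 44 * sqrt( 17)/7, 1/pi  ,  exp( -1),sqrt ( 3)/3 , sqrt(2)/2, pi, 3*sqrt(2 ),  28 ] 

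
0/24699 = 0 = 0.00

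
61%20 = 1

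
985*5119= 5042215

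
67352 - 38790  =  28562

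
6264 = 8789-2525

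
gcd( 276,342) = 6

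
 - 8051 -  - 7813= - 238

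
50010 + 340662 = 390672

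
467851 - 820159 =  - 352308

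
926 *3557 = 3293782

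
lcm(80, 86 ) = 3440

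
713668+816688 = 1530356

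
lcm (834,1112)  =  3336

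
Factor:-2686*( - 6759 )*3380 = 61362798120= 2^3  *3^2*  5^1*13^2*17^1*79^1*751^1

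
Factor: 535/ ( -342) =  - 2^ (  -  1 )*3^ ( - 2 )*5^1*19^( -1 )*107^1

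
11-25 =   -  14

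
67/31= 2+5/31 = 2.16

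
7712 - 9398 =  - 1686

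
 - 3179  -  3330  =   - 6509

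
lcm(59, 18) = 1062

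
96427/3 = 96427/3 = 32142.33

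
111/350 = 111/350  =  0.32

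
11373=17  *669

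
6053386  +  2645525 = 8698911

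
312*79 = 24648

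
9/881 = 9/881=0.01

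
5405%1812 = 1781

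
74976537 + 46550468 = 121527005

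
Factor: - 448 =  - 2^6*7^1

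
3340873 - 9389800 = -6048927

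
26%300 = 26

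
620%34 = 8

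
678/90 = 7 + 8/15   =  7.53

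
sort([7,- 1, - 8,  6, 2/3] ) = [ - 8, - 1,2/3, 6, 7 ]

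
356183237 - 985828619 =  -629645382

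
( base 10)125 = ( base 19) 6B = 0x7d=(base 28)4D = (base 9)148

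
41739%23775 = 17964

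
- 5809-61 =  - 5870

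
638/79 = 8 + 6/79 = 8.08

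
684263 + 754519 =1438782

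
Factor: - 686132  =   -2^2*337^1*509^1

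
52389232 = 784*66823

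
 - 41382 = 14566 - 55948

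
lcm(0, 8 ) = 0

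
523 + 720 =1243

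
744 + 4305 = 5049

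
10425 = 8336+2089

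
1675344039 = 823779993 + 851564046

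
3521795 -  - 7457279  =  10979074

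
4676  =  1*4676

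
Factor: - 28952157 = - 3^1*13^1* 79^1 * 9397^1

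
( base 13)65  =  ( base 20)43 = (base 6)215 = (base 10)83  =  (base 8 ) 123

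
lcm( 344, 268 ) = 23048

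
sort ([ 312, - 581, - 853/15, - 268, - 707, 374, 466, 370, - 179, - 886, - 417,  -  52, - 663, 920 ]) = [ - 886, - 707, - 663, - 581, - 417, - 268, - 179, - 853/15, - 52, 312, 370, 374, 466,920]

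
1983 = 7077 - 5094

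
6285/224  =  6285/224 = 28.06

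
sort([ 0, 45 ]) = [0,45 ]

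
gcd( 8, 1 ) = 1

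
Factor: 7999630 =2^1*5^1 *23^1 * 34781^1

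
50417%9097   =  4932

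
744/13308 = 62/1109 = 0.06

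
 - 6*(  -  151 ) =906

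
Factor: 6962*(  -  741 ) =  - 5158842 = -2^1*3^1*13^1*19^1*59^2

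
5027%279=5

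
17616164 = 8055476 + 9560688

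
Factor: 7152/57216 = 2^ ( - 3) = 1/8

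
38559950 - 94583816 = -56023866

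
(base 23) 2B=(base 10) 57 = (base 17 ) 36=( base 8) 71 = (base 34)1n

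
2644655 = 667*3965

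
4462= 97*46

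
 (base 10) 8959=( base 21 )K6D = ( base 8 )21377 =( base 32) 8NV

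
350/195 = 1 + 31/39  =  1.79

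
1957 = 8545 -6588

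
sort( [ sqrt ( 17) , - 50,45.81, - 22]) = [ - 50 , - 22,sqrt( 17 ), 45.81]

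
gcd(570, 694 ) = 2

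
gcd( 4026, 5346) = 66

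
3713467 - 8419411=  - 4705944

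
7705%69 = 46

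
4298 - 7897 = - 3599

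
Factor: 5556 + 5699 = 11255=5^1 * 2251^1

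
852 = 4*213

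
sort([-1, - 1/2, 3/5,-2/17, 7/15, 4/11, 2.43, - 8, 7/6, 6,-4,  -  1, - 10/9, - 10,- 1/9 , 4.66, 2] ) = [ - 10,-8, - 4, - 10/9,-1,- 1, - 1/2, - 2/17, - 1/9,4/11, 7/15, 3/5, 7/6,2,2.43, 4.66,  6 ]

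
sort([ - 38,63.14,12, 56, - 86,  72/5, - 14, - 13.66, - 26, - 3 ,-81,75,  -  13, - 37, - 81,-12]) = [ -86,-81, - 81 ,-38,-37, -26,  -  14, - 13.66,-13, - 12, - 3, 12,  72/5,56,63.14,75]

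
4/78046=2/39023 = 0.00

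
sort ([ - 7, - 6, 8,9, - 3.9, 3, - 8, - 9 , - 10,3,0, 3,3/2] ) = [-10,-9, - 8,-7, - 6, - 3.9,0, 3/2,3,3,3,  8,9]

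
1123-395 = 728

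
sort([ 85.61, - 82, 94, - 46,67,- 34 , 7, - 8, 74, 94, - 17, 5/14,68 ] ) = [ - 82, - 46, - 34, - 17, - 8, 5/14, 7,67, 68, 74,  85.61, 94,94 ]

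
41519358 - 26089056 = 15430302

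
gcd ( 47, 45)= 1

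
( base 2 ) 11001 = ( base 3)221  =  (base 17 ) 18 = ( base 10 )25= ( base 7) 34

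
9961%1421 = 14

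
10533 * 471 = 4961043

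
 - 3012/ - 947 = 3012/947 = 3.18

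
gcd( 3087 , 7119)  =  63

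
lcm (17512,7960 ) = 87560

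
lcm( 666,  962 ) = 8658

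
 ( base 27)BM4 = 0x21A9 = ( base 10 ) 8617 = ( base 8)20651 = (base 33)7u4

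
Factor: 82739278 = 2^1* 113^1*366103^1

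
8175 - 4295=3880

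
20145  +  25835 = 45980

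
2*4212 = 8424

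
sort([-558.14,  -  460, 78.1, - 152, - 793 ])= [  -  793, -558.14, - 460, -152 , 78.1]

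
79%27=25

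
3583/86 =3583/86  =  41.66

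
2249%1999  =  250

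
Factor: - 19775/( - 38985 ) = 3^(  -  1)*5^1*7^1 * 23^ (-1) = 35/69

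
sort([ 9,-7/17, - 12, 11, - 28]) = [- 28,-12 , - 7/17, 9, 11]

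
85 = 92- 7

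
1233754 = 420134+813620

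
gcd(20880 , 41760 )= 20880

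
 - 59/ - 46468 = 59/46468 = 0.00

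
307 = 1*307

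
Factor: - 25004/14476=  - 19/11 = - 11^(-1 )*19^1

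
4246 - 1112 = 3134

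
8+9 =17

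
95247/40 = 95247/40 = 2381.18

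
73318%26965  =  19388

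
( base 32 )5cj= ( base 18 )H0F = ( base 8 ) 12623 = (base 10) 5523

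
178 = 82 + 96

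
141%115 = 26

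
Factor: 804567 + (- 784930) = 73^1*269^1=19637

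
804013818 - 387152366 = 416861452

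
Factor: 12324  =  2^2 * 3^1*13^1*79^1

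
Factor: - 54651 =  - 3^1*18217^1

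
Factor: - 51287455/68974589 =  - 5^1*127^ (-1 )* 379^(-1)*1433^( - 1) * 10257491^1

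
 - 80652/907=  -80652/907 = - 88.92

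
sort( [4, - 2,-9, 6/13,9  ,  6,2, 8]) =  [ - 9, - 2,6/13,2,4,6,8,9] 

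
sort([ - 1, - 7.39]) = [ - 7.39, - 1 ]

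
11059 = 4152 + 6907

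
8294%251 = 11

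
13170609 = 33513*393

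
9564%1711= 1009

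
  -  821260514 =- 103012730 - 718247784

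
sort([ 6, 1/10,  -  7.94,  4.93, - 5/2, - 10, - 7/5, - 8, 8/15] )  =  [ - 10, - 8,-7.94, - 5/2, - 7/5, 1/10, 8/15, 4.93 , 6]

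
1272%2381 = 1272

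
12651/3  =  4217 = 4217.00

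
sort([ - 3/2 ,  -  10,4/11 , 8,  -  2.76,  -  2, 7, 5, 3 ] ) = [-10, - 2.76,-2, -3/2, 4/11, 3 , 5, 7, 8]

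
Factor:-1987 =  - 1987^1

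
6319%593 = 389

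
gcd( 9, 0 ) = 9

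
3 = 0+3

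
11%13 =11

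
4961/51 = 97  +  14/51 = 97.27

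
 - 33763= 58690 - 92453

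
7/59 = 7/59 = 0.12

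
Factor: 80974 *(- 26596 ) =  - 2153584504 = - 2^3 * 61^1*109^1*40487^1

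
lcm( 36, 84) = 252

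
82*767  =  62894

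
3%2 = 1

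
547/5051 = 547/5051 = 0.11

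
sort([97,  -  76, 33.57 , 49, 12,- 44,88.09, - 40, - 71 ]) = [ - 76 ,- 71, - 44, - 40, 12, 33.57 , 49, 88.09  ,  97]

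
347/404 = 347/404 = 0.86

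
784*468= 366912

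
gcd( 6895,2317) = 7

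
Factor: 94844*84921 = 8054247324 = 2^2 * 3^1 * 131^1 * 181^1*28307^1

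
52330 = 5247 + 47083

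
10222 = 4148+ 6074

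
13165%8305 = 4860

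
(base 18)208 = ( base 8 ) 1220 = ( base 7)1625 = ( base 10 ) 656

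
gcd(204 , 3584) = 4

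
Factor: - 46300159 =-61^1*759019^1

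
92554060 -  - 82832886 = 175386946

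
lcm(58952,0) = 0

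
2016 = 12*168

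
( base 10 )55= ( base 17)34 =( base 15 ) 3a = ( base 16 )37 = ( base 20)2F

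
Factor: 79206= 2^1*3^1 * 43^1*307^1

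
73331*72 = 5279832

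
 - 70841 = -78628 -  - 7787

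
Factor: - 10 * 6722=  - 67220  =  - 2^2*5^1 *3361^1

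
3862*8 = 30896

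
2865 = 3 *955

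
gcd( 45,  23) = 1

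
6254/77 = 6254/77 = 81.22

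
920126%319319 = 281488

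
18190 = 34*535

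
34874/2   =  17437 = 17437.00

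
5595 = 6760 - 1165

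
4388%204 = 104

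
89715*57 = 5113755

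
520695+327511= 848206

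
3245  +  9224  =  12469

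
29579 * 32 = 946528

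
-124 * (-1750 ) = 217000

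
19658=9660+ 9998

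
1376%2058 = 1376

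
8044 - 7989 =55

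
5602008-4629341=972667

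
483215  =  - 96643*( - 5 ) 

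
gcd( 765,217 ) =1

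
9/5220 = 1/580 = 0.00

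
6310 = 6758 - 448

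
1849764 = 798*2318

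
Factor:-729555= -3^1 * 5^1*17^1*2861^1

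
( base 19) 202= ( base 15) 334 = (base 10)724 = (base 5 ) 10344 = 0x2D4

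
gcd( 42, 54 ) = 6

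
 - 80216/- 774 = 40108/387  =  103.64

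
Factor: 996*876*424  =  369938304= 2^7*3^2*53^1 * 73^1*  83^1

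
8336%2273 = 1517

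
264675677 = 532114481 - 267438804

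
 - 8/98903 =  - 8/98903 = - 0.00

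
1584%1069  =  515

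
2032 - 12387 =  - 10355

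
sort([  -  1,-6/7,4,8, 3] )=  [  -  1, - 6/7,3, 4,8] 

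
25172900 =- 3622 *( - 6950 )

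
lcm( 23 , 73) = 1679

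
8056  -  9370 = - 1314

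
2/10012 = 1/5006 = 0.00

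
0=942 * 0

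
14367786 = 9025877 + 5341909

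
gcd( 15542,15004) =2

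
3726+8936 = 12662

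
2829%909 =102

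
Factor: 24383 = 37^1 *659^1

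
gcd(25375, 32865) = 35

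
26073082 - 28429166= - 2356084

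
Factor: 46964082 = 2^1*3^1*11^1 * 711577^1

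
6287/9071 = 6287/9071  =  0.69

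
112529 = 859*131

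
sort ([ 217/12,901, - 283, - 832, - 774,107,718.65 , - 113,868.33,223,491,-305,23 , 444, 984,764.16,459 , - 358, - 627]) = [ - 832, - 774, - 627, - 358 ,- 305, - 283, - 113,217/12,23,107 , 223, 444,459,491,718.65,764.16,  868.33, 901, 984 ] 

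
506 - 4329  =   - 3823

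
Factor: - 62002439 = -79^1*784841^1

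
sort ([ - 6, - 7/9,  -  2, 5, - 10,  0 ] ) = [ - 10, - 6, - 2, - 7/9,0, 5]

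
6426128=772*8324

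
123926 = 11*11266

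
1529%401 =326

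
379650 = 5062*75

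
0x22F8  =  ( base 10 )8952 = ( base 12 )5220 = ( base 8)21370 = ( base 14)3396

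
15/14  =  15/14 = 1.07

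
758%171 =74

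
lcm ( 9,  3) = 9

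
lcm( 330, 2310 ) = 2310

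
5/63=5/63 = 0.08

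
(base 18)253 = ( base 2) 1011100101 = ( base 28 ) qd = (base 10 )741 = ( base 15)346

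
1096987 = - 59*( - 18593 ) 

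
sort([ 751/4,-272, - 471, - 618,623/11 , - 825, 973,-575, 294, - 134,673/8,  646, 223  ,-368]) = [ - 825,-618, - 575, - 471,-368, - 272,-134, 623/11,  673/8,751/4, 223, 294,646,973 ] 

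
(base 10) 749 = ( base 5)10444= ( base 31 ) o5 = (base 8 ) 1355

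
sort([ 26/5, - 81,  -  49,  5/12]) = [-81, - 49,5/12,26/5]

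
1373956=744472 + 629484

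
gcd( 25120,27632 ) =2512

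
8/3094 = 4/1547 = 0.00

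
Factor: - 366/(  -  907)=2^1*3^1*61^1*907^( - 1)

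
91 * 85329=7764939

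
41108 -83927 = - 42819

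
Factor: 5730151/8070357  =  3^( - 1)*7^1*23^1*71^(  -  1)*35591^1*37889^ ( - 1)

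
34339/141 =34339/141 = 243.54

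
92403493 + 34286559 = 126690052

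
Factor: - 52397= -151^1* 347^1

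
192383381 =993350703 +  - 800967322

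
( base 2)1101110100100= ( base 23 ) d8f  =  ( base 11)5353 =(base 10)7076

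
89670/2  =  44835 = 44835.00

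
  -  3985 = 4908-8893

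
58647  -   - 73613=132260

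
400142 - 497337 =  - 97195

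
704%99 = 11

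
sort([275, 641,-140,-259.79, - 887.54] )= [ - 887.54, - 259.79, - 140,275,641 ] 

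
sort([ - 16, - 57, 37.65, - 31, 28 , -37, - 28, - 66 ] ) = [-66,-57,-37, -31,  -  28, - 16, 28,37.65 ]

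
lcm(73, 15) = 1095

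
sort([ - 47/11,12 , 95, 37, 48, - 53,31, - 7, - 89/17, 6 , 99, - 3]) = [ - 53,-7,-89/17, - 47/11, - 3,6, 12 , 31,37,48,95,99 ] 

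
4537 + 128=4665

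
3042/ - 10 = -305+4/5=-304.20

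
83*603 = 50049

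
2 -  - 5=7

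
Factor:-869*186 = - 2^1 *3^1*11^1*31^1*79^1 = - 161634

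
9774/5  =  1954 + 4/5   =  1954.80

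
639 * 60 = 38340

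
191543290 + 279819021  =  471362311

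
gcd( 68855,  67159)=1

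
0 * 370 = 0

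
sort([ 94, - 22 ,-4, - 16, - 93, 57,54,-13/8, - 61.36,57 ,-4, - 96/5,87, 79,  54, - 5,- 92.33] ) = [-93,- 92.33, - 61.36,-22, - 96/5,-16,-5 ,-4,-4 ,-13/8, 54,54, 57,  57 , 79, 87, 94] 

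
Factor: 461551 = 401^1*1151^1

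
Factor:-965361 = -3^1*439^1 * 733^1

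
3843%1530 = 783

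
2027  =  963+1064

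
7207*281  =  2025167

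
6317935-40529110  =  - 34211175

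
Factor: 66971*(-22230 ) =-1488765330=-2^1*3^2*5^1*13^1 *19^1*193^1 * 347^1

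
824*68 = 56032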